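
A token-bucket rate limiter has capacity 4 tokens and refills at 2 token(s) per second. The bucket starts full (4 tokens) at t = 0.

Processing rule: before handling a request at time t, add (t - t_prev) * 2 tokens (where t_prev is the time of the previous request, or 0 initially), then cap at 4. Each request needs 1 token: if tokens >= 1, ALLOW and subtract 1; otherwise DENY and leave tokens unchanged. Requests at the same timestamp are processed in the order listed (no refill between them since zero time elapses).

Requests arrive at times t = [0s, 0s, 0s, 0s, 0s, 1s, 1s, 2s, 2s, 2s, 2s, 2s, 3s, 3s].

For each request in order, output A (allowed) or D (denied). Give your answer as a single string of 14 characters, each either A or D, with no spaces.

Answer: AAAADAAAADDDAA

Derivation:
Simulating step by step:
  req#1 t=0s: ALLOW
  req#2 t=0s: ALLOW
  req#3 t=0s: ALLOW
  req#4 t=0s: ALLOW
  req#5 t=0s: DENY
  req#6 t=1s: ALLOW
  req#7 t=1s: ALLOW
  req#8 t=2s: ALLOW
  req#9 t=2s: ALLOW
  req#10 t=2s: DENY
  req#11 t=2s: DENY
  req#12 t=2s: DENY
  req#13 t=3s: ALLOW
  req#14 t=3s: ALLOW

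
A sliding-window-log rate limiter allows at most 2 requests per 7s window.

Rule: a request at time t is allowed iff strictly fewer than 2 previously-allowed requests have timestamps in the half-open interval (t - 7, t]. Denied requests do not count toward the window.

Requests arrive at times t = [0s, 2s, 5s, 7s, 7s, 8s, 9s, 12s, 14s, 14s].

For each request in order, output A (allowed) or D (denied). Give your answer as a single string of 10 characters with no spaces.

Answer: AADADDADAD

Derivation:
Tracking allowed requests in the window:
  req#1 t=0s: ALLOW
  req#2 t=2s: ALLOW
  req#3 t=5s: DENY
  req#4 t=7s: ALLOW
  req#5 t=7s: DENY
  req#6 t=8s: DENY
  req#7 t=9s: ALLOW
  req#8 t=12s: DENY
  req#9 t=14s: ALLOW
  req#10 t=14s: DENY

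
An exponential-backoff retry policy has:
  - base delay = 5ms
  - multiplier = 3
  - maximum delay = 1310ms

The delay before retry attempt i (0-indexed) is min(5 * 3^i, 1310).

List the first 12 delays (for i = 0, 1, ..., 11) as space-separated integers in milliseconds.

Computing each delay:
  i=0: min(5*3^0, 1310) = 5
  i=1: min(5*3^1, 1310) = 15
  i=2: min(5*3^2, 1310) = 45
  i=3: min(5*3^3, 1310) = 135
  i=4: min(5*3^4, 1310) = 405
  i=5: min(5*3^5, 1310) = 1215
  i=6: min(5*3^6, 1310) = 1310
  i=7: min(5*3^7, 1310) = 1310
  i=8: min(5*3^8, 1310) = 1310
  i=9: min(5*3^9, 1310) = 1310
  i=10: min(5*3^10, 1310) = 1310
  i=11: min(5*3^11, 1310) = 1310

Answer: 5 15 45 135 405 1215 1310 1310 1310 1310 1310 1310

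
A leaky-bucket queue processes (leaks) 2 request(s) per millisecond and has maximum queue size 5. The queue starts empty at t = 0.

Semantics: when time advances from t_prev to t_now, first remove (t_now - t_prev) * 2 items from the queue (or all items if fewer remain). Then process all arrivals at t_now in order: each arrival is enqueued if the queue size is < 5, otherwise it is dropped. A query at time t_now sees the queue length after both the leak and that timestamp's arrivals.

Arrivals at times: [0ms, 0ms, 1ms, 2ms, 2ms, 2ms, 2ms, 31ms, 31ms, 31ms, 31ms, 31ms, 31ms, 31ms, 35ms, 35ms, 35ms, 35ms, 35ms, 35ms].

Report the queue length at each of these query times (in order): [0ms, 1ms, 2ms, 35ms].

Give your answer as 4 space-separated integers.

Answer: 2 1 4 5

Derivation:
Queue lengths at query times:
  query t=0ms: backlog = 2
  query t=1ms: backlog = 1
  query t=2ms: backlog = 4
  query t=35ms: backlog = 5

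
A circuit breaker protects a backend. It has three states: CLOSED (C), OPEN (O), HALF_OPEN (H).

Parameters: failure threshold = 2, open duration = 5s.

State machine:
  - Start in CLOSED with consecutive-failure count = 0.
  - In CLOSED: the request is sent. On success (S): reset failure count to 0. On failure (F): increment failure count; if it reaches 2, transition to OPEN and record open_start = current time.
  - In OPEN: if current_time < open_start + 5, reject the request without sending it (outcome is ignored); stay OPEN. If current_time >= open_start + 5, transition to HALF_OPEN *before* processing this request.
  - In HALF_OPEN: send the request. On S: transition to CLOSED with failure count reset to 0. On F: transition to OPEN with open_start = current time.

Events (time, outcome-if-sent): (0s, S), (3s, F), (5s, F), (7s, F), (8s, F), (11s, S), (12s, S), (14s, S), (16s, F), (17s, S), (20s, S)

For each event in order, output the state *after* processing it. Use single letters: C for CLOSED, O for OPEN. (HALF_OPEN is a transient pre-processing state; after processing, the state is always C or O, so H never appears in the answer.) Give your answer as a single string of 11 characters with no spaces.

State after each event:
  event#1 t=0s outcome=S: state=CLOSED
  event#2 t=3s outcome=F: state=CLOSED
  event#3 t=5s outcome=F: state=OPEN
  event#4 t=7s outcome=F: state=OPEN
  event#5 t=8s outcome=F: state=OPEN
  event#6 t=11s outcome=S: state=CLOSED
  event#7 t=12s outcome=S: state=CLOSED
  event#8 t=14s outcome=S: state=CLOSED
  event#9 t=16s outcome=F: state=CLOSED
  event#10 t=17s outcome=S: state=CLOSED
  event#11 t=20s outcome=S: state=CLOSED

Answer: CCOOOCCCCCC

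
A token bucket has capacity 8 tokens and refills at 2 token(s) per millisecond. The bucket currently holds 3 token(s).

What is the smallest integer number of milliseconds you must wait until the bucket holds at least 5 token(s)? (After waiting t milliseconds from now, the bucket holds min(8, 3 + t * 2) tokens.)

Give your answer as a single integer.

Need 3 + t * 2 >= 5, so t >= 2/2.
Smallest integer t = ceil(2/2) = 1.

Answer: 1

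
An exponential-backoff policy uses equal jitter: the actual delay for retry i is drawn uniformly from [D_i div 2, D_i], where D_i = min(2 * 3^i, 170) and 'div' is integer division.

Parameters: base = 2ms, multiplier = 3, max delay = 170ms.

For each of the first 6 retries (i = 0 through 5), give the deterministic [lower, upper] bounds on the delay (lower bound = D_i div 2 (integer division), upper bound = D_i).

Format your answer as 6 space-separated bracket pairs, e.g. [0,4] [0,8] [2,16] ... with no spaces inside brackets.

Answer: [1,2] [3,6] [9,18] [27,54] [81,162] [85,170]

Derivation:
Computing bounds per retry:
  i=0: D_i=min(2*3^0,170)=2, bounds=[1,2]
  i=1: D_i=min(2*3^1,170)=6, bounds=[3,6]
  i=2: D_i=min(2*3^2,170)=18, bounds=[9,18]
  i=3: D_i=min(2*3^3,170)=54, bounds=[27,54]
  i=4: D_i=min(2*3^4,170)=162, bounds=[81,162]
  i=5: D_i=min(2*3^5,170)=170, bounds=[85,170]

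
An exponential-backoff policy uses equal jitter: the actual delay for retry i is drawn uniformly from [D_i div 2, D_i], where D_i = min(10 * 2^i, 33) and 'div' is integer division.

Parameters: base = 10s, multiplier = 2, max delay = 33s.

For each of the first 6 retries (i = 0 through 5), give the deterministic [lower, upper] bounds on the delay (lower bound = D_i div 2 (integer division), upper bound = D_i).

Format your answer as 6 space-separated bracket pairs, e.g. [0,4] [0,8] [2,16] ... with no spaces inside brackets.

Answer: [5,10] [10,20] [16,33] [16,33] [16,33] [16,33]

Derivation:
Computing bounds per retry:
  i=0: D_i=min(10*2^0,33)=10, bounds=[5,10]
  i=1: D_i=min(10*2^1,33)=20, bounds=[10,20]
  i=2: D_i=min(10*2^2,33)=33, bounds=[16,33]
  i=3: D_i=min(10*2^3,33)=33, bounds=[16,33]
  i=4: D_i=min(10*2^4,33)=33, bounds=[16,33]
  i=5: D_i=min(10*2^5,33)=33, bounds=[16,33]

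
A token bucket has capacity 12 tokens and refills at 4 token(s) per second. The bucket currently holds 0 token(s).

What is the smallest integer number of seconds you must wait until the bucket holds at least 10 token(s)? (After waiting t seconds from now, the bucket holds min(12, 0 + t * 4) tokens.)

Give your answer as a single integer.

Need 0 + t * 4 >= 10, so t >= 10/4.
Smallest integer t = ceil(10/4) = 3.

Answer: 3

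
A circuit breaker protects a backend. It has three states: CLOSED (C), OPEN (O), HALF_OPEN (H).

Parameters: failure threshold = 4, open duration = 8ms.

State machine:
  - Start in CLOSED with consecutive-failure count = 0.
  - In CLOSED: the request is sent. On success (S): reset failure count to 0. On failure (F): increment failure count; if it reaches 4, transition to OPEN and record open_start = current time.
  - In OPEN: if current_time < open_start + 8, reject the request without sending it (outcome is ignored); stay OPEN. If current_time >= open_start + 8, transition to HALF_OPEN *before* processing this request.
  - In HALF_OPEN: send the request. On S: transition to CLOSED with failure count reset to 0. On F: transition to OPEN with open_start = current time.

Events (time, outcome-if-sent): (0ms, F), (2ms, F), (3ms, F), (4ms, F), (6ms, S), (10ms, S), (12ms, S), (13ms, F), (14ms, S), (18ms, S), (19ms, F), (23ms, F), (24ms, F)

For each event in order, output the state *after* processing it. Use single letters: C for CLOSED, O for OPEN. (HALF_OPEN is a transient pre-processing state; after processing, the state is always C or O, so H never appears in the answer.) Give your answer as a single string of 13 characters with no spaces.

Answer: CCCOOOCCCCCCC

Derivation:
State after each event:
  event#1 t=0ms outcome=F: state=CLOSED
  event#2 t=2ms outcome=F: state=CLOSED
  event#3 t=3ms outcome=F: state=CLOSED
  event#4 t=4ms outcome=F: state=OPEN
  event#5 t=6ms outcome=S: state=OPEN
  event#6 t=10ms outcome=S: state=OPEN
  event#7 t=12ms outcome=S: state=CLOSED
  event#8 t=13ms outcome=F: state=CLOSED
  event#9 t=14ms outcome=S: state=CLOSED
  event#10 t=18ms outcome=S: state=CLOSED
  event#11 t=19ms outcome=F: state=CLOSED
  event#12 t=23ms outcome=F: state=CLOSED
  event#13 t=24ms outcome=F: state=CLOSED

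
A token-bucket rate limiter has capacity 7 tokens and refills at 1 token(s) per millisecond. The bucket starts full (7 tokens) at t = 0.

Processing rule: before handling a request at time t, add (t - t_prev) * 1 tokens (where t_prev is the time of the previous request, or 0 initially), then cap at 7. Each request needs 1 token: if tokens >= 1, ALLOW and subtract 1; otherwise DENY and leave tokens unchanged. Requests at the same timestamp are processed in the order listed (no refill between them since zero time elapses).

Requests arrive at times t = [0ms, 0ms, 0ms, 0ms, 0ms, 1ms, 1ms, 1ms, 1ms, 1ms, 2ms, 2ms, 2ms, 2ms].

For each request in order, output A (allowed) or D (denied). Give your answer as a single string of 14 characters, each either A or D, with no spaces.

Simulating step by step:
  req#1 t=0ms: ALLOW
  req#2 t=0ms: ALLOW
  req#3 t=0ms: ALLOW
  req#4 t=0ms: ALLOW
  req#5 t=0ms: ALLOW
  req#6 t=1ms: ALLOW
  req#7 t=1ms: ALLOW
  req#8 t=1ms: ALLOW
  req#9 t=1ms: DENY
  req#10 t=1ms: DENY
  req#11 t=2ms: ALLOW
  req#12 t=2ms: DENY
  req#13 t=2ms: DENY
  req#14 t=2ms: DENY

Answer: AAAAAAAADDADDD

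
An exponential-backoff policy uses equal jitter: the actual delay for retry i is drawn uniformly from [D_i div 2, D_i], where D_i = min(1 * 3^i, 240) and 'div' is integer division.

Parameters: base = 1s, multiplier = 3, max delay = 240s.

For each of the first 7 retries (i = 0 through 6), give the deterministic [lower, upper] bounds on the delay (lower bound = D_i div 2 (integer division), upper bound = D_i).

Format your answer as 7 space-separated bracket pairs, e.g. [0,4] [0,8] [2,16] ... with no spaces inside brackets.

Computing bounds per retry:
  i=0: D_i=min(1*3^0,240)=1, bounds=[0,1]
  i=1: D_i=min(1*3^1,240)=3, bounds=[1,3]
  i=2: D_i=min(1*3^2,240)=9, bounds=[4,9]
  i=3: D_i=min(1*3^3,240)=27, bounds=[13,27]
  i=4: D_i=min(1*3^4,240)=81, bounds=[40,81]
  i=5: D_i=min(1*3^5,240)=240, bounds=[120,240]
  i=6: D_i=min(1*3^6,240)=240, bounds=[120,240]

Answer: [0,1] [1,3] [4,9] [13,27] [40,81] [120,240] [120,240]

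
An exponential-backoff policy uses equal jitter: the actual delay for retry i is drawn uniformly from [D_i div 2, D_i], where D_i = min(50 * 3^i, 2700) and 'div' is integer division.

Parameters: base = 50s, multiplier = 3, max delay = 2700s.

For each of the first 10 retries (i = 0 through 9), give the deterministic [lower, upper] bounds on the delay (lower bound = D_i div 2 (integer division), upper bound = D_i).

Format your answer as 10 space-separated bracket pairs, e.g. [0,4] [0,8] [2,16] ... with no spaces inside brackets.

Computing bounds per retry:
  i=0: D_i=min(50*3^0,2700)=50, bounds=[25,50]
  i=1: D_i=min(50*3^1,2700)=150, bounds=[75,150]
  i=2: D_i=min(50*3^2,2700)=450, bounds=[225,450]
  i=3: D_i=min(50*3^3,2700)=1350, bounds=[675,1350]
  i=4: D_i=min(50*3^4,2700)=2700, bounds=[1350,2700]
  i=5: D_i=min(50*3^5,2700)=2700, bounds=[1350,2700]
  i=6: D_i=min(50*3^6,2700)=2700, bounds=[1350,2700]
  i=7: D_i=min(50*3^7,2700)=2700, bounds=[1350,2700]
  i=8: D_i=min(50*3^8,2700)=2700, bounds=[1350,2700]
  i=9: D_i=min(50*3^9,2700)=2700, bounds=[1350,2700]

Answer: [25,50] [75,150] [225,450] [675,1350] [1350,2700] [1350,2700] [1350,2700] [1350,2700] [1350,2700] [1350,2700]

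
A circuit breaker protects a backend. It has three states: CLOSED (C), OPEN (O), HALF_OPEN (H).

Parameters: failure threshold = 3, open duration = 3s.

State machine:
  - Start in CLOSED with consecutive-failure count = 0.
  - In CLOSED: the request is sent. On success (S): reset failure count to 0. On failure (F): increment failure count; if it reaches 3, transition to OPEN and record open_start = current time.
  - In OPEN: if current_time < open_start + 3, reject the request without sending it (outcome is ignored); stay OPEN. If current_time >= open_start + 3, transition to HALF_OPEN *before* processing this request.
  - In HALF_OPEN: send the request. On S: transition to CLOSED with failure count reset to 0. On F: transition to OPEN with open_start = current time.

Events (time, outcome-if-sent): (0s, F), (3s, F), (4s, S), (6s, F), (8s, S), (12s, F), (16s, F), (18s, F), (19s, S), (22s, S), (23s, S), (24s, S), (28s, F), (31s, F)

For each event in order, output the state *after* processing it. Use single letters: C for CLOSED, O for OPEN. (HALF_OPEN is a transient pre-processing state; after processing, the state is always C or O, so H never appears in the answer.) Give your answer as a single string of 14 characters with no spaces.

Answer: CCCCCCCOOCCCCC

Derivation:
State after each event:
  event#1 t=0s outcome=F: state=CLOSED
  event#2 t=3s outcome=F: state=CLOSED
  event#3 t=4s outcome=S: state=CLOSED
  event#4 t=6s outcome=F: state=CLOSED
  event#5 t=8s outcome=S: state=CLOSED
  event#6 t=12s outcome=F: state=CLOSED
  event#7 t=16s outcome=F: state=CLOSED
  event#8 t=18s outcome=F: state=OPEN
  event#9 t=19s outcome=S: state=OPEN
  event#10 t=22s outcome=S: state=CLOSED
  event#11 t=23s outcome=S: state=CLOSED
  event#12 t=24s outcome=S: state=CLOSED
  event#13 t=28s outcome=F: state=CLOSED
  event#14 t=31s outcome=F: state=CLOSED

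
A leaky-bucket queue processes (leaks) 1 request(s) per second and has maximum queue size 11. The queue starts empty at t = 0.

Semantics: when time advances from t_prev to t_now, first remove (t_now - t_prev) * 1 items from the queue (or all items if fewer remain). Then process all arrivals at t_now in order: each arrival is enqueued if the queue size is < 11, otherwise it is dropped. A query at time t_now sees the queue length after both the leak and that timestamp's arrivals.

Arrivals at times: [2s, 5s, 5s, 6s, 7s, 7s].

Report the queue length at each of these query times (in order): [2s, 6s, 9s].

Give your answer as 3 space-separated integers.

Answer: 1 2 1

Derivation:
Queue lengths at query times:
  query t=2s: backlog = 1
  query t=6s: backlog = 2
  query t=9s: backlog = 1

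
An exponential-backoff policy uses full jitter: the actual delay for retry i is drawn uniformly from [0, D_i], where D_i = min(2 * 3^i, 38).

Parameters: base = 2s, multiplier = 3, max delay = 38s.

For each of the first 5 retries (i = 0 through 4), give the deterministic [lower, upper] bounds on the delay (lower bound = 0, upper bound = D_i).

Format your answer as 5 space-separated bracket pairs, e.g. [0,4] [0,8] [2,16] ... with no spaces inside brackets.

Computing bounds per retry:
  i=0: D_i=min(2*3^0,38)=2, bounds=[0,2]
  i=1: D_i=min(2*3^1,38)=6, bounds=[0,6]
  i=2: D_i=min(2*3^2,38)=18, bounds=[0,18]
  i=3: D_i=min(2*3^3,38)=38, bounds=[0,38]
  i=4: D_i=min(2*3^4,38)=38, bounds=[0,38]

Answer: [0,2] [0,6] [0,18] [0,38] [0,38]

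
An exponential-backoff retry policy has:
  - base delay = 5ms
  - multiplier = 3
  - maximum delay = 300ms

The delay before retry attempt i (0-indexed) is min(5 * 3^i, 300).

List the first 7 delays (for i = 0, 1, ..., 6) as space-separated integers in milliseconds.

Answer: 5 15 45 135 300 300 300

Derivation:
Computing each delay:
  i=0: min(5*3^0, 300) = 5
  i=1: min(5*3^1, 300) = 15
  i=2: min(5*3^2, 300) = 45
  i=3: min(5*3^3, 300) = 135
  i=4: min(5*3^4, 300) = 300
  i=5: min(5*3^5, 300) = 300
  i=6: min(5*3^6, 300) = 300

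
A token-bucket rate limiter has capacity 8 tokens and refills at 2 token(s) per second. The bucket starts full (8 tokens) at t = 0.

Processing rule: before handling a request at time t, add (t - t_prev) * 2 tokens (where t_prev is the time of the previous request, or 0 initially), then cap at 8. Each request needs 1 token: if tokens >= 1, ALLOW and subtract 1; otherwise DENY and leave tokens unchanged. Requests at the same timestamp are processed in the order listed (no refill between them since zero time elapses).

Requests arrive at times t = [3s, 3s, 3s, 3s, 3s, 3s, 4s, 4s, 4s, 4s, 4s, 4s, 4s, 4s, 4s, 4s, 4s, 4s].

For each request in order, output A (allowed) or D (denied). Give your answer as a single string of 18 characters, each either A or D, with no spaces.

Answer: AAAAAAAAAADDDDDDDD

Derivation:
Simulating step by step:
  req#1 t=3s: ALLOW
  req#2 t=3s: ALLOW
  req#3 t=3s: ALLOW
  req#4 t=3s: ALLOW
  req#5 t=3s: ALLOW
  req#6 t=3s: ALLOW
  req#7 t=4s: ALLOW
  req#8 t=4s: ALLOW
  req#9 t=4s: ALLOW
  req#10 t=4s: ALLOW
  req#11 t=4s: DENY
  req#12 t=4s: DENY
  req#13 t=4s: DENY
  req#14 t=4s: DENY
  req#15 t=4s: DENY
  req#16 t=4s: DENY
  req#17 t=4s: DENY
  req#18 t=4s: DENY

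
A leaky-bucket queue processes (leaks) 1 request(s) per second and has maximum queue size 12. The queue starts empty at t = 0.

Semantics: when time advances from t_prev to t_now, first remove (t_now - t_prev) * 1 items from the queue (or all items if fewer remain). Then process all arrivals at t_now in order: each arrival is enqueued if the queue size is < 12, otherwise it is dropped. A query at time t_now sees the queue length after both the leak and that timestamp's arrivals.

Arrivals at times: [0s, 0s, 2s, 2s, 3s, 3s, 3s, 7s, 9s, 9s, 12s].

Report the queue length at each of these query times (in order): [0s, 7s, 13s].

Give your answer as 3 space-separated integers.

Queue lengths at query times:
  query t=0s: backlog = 2
  query t=7s: backlog = 1
  query t=13s: backlog = 0

Answer: 2 1 0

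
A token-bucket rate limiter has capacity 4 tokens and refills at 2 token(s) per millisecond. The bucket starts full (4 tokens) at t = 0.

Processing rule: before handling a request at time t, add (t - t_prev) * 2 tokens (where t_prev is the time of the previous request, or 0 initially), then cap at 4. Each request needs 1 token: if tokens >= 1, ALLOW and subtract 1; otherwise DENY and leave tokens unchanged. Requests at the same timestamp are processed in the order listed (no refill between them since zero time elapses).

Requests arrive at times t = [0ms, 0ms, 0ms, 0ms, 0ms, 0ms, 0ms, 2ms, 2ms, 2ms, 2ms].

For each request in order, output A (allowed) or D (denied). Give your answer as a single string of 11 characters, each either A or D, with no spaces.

Simulating step by step:
  req#1 t=0ms: ALLOW
  req#2 t=0ms: ALLOW
  req#3 t=0ms: ALLOW
  req#4 t=0ms: ALLOW
  req#5 t=0ms: DENY
  req#6 t=0ms: DENY
  req#7 t=0ms: DENY
  req#8 t=2ms: ALLOW
  req#9 t=2ms: ALLOW
  req#10 t=2ms: ALLOW
  req#11 t=2ms: ALLOW

Answer: AAAADDDAAAA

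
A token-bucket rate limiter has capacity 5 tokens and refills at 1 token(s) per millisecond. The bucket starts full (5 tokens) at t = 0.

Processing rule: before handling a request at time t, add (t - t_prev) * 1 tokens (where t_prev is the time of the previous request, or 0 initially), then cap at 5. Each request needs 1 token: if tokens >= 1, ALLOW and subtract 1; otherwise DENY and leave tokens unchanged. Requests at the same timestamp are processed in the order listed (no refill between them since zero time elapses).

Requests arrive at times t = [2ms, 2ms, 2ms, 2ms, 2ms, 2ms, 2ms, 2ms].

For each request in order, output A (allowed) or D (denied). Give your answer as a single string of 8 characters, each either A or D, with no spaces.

Simulating step by step:
  req#1 t=2ms: ALLOW
  req#2 t=2ms: ALLOW
  req#3 t=2ms: ALLOW
  req#4 t=2ms: ALLOW
  req#5 t=2ms: ALLOW
  req#6 t=2ms: DENY
  req#7 t=2ms: DENY
  req#8 t=2ms: DENY

Answer: AAAAADDD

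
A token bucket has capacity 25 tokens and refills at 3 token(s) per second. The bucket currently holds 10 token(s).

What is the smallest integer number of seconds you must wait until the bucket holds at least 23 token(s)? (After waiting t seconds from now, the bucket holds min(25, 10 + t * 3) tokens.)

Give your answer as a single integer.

Answer: 5

Derivation:
Need 10 + t * 3 >= 23, so t >= 13/3.
Smallest integer t = ceil(13/3) = 5.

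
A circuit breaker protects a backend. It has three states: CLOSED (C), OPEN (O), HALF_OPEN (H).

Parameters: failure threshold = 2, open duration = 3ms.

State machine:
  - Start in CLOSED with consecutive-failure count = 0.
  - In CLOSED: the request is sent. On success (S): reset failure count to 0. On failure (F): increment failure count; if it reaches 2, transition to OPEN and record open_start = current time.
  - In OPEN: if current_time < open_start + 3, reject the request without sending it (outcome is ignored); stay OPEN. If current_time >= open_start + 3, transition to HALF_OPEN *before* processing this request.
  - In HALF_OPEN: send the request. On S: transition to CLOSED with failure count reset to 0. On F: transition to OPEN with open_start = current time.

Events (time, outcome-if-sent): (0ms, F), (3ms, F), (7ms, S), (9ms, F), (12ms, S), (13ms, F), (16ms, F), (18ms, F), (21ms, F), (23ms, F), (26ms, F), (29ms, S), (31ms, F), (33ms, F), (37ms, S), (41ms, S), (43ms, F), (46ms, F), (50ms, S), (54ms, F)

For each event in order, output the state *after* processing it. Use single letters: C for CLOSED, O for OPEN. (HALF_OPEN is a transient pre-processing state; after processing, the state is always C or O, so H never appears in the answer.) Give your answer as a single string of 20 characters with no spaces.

State after each event:
  event#1 t=0ms outcome=F: state=CLOSED
  event#2 t=3ms outcome=F: state=OPEN
  event#3 t=7ms outcome=S: state=CLOSED
  event#4 t=9ms outcome=F: state=CLOSED
  event#5 t=12ms outcome=S: state=CLOSED
  event#6 t=13ms outcome=F: state=CLOSED
  event#7 t=16ms outcome=F: state=OPEN
  event#8 t=18ms outcome=F: state=OPEN
  event#9 t=21ms outcome=F: state=OPEN
  event#10 t=23ms outcome=F: state=OPEN
  event#11 t=26ms outcome=F: state=OPEN
  event#12 t=29ms outcome=S: state=CLOSED
  event#13 t=31ms outcome=F: state=CLOSED
  event#14 t=33ms outcome=F: state=OPEN
  event#15 t=37ms outcome=S: state=CLOSED
  event#16 t=41ms outcome=S: state=CLOSED
  event#17 t=43ms outcome=F: state=CLOSED
  event#18 t=46ms outcome=F: state=OPEN
  event#19 t=50ms outcome=S: state=CLOSED
  event#20 t=54ms outcome=F: state=CLOSED

Answer: COCCCCOOOOOCCOCCCOCC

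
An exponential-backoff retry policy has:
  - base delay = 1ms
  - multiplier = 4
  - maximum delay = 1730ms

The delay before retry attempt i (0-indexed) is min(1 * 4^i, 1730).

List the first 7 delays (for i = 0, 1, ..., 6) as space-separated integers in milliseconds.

Answer: 1 4 16 64 256 1024 1730

Derivation:
Computing each delay:
  i=0: min(1*4^0, 1730) = 1
  i=1: min(1*4^1, 1730) = 4
  i=2: min(1*4^2, 1730) = 16
  i=3: min(1*4^3, 1730) = 64
  i=4: min(1*4^4, 1730) = 256
  i=5: min(1*4^5, 1730) = 1024
  i=6: min(1*4^6, 1730) = 1730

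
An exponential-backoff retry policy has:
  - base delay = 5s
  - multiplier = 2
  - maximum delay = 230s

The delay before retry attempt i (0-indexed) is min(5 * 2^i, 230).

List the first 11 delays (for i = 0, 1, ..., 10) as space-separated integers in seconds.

Computing each delay:
  i=0: min(5*2^0, 230) = 5
  i=1: min(5*2^1, 230) = 10
  i=2: min(5*2^2, 230) = 20
  i=3: min(5*2^3, 230) = 40
  i=4: min(5*2^4, 230) = 80
  i=5: min(5*2^5, 230) = 160
  i=6: min(5*2^6, 230) = 230
  i=7: min(5*2^7, 230) = 230
  i=8: min(5*2^8, 230) = 230
  i=9: min(5*2^9, 230) = 230
  i=10: min(5*2^10, 230) = 230

Answer: 5 10 20 40 80 160 230 230 230 230 230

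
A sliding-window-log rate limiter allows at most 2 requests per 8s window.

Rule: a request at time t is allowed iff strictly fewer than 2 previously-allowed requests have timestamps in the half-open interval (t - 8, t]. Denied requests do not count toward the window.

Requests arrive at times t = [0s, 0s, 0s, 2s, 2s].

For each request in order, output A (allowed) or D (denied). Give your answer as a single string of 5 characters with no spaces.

Answer: AADDD

Derivation:
Tracking allowed requests in the window:
  req#1 t=0s: ALLOW
  req#2 t=0s: ALLOW
  req#3 t=0s: DENY
  req#4 t=2s: DENY
  req#5 t=2s: DENY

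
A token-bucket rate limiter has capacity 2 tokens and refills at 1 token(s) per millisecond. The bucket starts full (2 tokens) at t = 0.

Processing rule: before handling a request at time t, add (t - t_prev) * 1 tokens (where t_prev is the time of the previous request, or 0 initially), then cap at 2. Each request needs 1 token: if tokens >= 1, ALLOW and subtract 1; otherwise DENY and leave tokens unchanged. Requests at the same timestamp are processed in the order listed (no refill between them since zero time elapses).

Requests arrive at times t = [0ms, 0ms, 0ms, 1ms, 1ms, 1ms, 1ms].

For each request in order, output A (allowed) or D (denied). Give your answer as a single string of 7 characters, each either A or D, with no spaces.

Simulating step by step:
  req#1 t=0ms: ALLOW
  req#2 t=0ms: ALLOW
  req#3 t=0ms: DENY
  req#4 t=1ms: ALLOW
  req#5 t=1ms: DENY
  req#6 t=1ms: DENY
  req#7 t=1ms: DENY

Answer: AADADDD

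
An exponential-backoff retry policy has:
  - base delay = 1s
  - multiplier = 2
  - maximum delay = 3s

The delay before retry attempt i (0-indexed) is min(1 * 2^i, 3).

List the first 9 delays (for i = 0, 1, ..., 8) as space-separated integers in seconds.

Answer: 1 2 3 3 3 3 3 3 3

Derivation:
Computing each delay:
  i=0: min(1*2^0, 3) = 1
  i=1: min(1*2^1, 3) = 2
  i=2: min(1*2^2, 3) = 3
  i=3: min(1*2^3, 3) = 3
  i=4: min(1*2^4, 3) = 3
  i=5: min(1*2^5, 3) = 3
  i=6: min(1*2^6, 3) = 3
  i=7: min(1*2^7, 3) = 3
  i=8: min(1*2^8, 3) = 3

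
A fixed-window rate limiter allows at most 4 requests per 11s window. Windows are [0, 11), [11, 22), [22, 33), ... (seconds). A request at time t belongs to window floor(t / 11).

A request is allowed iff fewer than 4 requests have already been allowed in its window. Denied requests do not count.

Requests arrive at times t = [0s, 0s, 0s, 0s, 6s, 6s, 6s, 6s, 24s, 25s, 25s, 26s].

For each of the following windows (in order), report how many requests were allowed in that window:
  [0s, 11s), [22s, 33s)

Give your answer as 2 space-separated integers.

Processing requests:
  req#1 t=0s (window 0): ALLOW
  req#2 t=0s (window 0): ALLOW
  req#3 t=0s (window 0): ALLOW
  req#4 t=0s (window 0): ALLOW
  req#5 t=6s (window 0): DENY
  req#6 t=6s (window 0): DENY
  req#7 t=6s (window 0): DENY
  req#8 t=6s (window 0): DENY
  req#9 t=24s (window 2): ALLOW
  req#10 t=25s (window 2): ALLOW
  req#11 t=25s (window 2): ALLOW
  req#12 t=26s (window 2): ALLOW

Allowed counts by window: 4 4

Answer: 4 4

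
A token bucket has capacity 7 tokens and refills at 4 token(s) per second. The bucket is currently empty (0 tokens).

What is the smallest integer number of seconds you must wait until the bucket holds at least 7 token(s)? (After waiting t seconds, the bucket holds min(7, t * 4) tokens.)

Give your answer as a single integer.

Answer: 2

Derivation:
Need t * 4 >= 7, so t >= 7/4.
Smallest integer t = ceil(7/4) = 2.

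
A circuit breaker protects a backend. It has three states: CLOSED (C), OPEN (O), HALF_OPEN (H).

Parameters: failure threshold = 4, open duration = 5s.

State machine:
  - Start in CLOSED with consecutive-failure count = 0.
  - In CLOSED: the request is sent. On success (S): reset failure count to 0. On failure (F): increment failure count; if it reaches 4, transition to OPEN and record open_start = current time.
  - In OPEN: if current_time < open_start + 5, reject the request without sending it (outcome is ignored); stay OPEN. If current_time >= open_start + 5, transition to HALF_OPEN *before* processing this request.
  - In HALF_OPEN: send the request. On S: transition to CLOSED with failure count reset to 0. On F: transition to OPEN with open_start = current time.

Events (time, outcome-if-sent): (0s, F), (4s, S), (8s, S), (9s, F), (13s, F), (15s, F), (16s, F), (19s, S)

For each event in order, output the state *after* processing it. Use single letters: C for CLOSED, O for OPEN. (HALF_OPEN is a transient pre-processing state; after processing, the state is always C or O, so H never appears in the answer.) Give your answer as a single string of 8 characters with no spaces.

Answer: CCCCCCOO

Derivation:
State after each event:
  event#1 t=0s outcome=F: state=CLOSED
  event#2 t=4s outcome=S: state=CLOSED
  event#3 t=8s outcome=S: state=CLOSED
  event#4 t=9s outcome=F: state=CLOSED
  event#5 t=13s outcome=F: state=CLOSED
  event#6 t=15s outcome=F: state=CLOSED
  event#7 t=16s outcome=F: state=OPEN
  event#8 t=19s outcome=S: state=OPEN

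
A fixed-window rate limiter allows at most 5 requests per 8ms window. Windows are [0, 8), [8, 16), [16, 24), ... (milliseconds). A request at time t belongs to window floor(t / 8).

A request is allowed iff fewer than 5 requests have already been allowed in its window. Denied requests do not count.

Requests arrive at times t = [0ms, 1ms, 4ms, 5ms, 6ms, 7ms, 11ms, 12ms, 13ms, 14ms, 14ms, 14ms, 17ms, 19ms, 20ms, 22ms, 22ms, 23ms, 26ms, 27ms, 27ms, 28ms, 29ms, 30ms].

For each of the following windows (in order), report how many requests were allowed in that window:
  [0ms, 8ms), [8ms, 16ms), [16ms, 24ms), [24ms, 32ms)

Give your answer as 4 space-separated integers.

Processing requests:
  req#1 t=0ms (window 0): ALLOW
  req#2 t=1ms (window 0): ALLOW
  req#3 t=4ms (window 0): ALLOW
  req#4 t=5ms (window 0): ALLOW
  req#5 t=6ms (window 0): ALLOW
  req#6 t=7ms (window 0): DENY
  req#7 t=11ms (window 1): ALLOW
  req#8 t=12ms (window 1): ALLOW
  req#9 t=13ms (window 1): ALLOW
  req#10 t=14ms (window 1): ALLOW
  req#11 t=14ms (window 1): ALLOW
  req#12 t=14ms (window 1): DENY
  req#13 t=17ms (window 2): ALLOW
  req#14 t=19ms (window 2): ALLOW
  req#15 t=20ms (window 2): ALLOW
  req#16 t=22ms (window 2): ALLOW
  req#17 t=22ms (window 2): ALLOW
  req#18 t=23ms (window 2): DENY
  req#19 t=26ms (window 3): ALLOW
  req#20 t=27ms (window 3): ALLOW
  req#21 t=27ms (window 3): ALLOW
  req#22 t=28ms (window 3): ALLOW
  req#23 t=29ms (window 3): ALLOW
  req#24 t=30ms (window 3): DENY

Allowed counts by window: 5 5 5 5

Answer: 5 5 5 5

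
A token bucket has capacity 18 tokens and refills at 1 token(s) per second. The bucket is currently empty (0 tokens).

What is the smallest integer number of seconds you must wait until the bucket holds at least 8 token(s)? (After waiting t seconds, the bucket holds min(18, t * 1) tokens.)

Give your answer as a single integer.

Answer: 8

Derivation:
Need t * 1 >= 8, so t >= 8/1.
Smallest integer t = ceil(8/1) = 8.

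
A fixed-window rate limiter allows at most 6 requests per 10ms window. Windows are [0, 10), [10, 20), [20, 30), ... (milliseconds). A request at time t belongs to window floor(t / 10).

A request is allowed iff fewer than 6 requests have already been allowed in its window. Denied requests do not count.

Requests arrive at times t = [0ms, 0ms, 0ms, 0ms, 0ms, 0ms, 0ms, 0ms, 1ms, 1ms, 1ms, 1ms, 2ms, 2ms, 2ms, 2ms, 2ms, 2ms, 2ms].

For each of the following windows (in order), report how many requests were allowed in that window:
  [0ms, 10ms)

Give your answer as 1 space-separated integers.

Processing requests:
  req#1 t=0ms (window 0): ALLOW
  req#2 t=0ms (window 0): ALLOW
  req#3 t=0ms (window 0): ALLOW
  req#4 t=0ms (window 0): ALLOW
  req#5 t=0ms (window 0): ALLOW
  req#6 t=0ms (window 0): ALLOW
  req#7 t=0ms (window 0): DENY
  req#8 t=0ms (window 0): DENY
  req#9 t=1ms (window 0): DENY
  req#10 t=1ms (window 0): DENY
  req#11 t=1ms (window 0): DENY
  req#12 t=1ms (window 0): DENY
  req#13 t=2ms (window 0): DENY
  req#14 t=2ms (window 0): DENY
  req#15 t=2ms (window 0): DENY
  req#16 t=2ms (window 0): DENY
  req#17 t=2ms (window 0): DENY
  req#18 t=2ms (window 0): DENY
  req#19 t=2ms (window 0): DENY

Allowed counts by window: 6

Answer: 6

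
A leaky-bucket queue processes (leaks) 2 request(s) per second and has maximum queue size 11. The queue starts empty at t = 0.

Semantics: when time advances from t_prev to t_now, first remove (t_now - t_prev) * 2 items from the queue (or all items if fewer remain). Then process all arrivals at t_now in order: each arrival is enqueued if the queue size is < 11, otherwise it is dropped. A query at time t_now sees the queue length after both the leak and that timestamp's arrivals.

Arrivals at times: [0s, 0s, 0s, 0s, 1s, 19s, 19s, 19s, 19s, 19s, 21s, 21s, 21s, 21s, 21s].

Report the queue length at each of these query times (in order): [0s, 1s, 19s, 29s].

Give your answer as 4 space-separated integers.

Answer: 4 3 5 0

Derivation:
Queue lengths at query times:
  query t=0s: backlog = 4
  query t=1s: backlog = 3
  query t=19s: backlog = 5
  query t=29s: backlog = 0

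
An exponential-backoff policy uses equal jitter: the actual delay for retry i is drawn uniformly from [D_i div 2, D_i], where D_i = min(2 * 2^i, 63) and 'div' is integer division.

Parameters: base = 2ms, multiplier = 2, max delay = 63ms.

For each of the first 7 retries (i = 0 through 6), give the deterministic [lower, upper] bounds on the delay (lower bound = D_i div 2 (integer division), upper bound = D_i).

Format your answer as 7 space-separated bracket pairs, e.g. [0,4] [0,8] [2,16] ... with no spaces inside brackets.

Answer: [1,2] [2,4] [4,8] [8,16] [16,32] [31,63] [31,63]

Derivation:
Computing bounds per retry:
  i=0: D_i=min(2*2^0,63)=2, bounds=[1,2]
  i=1: D_i=min(2*2^1,63)=4, bounds=[2,4]
  i=2: D_i=min(2*2^2,63)=8, bounds=[4,8]
  i=3: D_i=min(2*2^3,63)=16, bounds=[8,16]
  i=4: D_i=min(2*2^4,63)=32, bounds=[16,32]
  i=5: D_i=min(2*2^5,63)=63, bounds=[31,63]
  i=6: D_i=min(2*2^6,63)=63, bounds=[31,63]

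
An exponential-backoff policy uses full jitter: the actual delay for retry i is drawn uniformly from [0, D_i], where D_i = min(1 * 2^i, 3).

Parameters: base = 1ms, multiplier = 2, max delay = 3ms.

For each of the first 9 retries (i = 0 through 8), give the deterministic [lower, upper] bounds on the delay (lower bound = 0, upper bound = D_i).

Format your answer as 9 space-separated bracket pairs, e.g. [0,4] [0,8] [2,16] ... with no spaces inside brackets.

Answer: [0,1] [0,2] [0,3] [0,3] [0,3] [0,3] [0,3] [0,3] [0,3]

Derivation:
Computing bounds per retry:
  i=0: D_i=min(1*2^0,3)=1, bounds=[0,1]
  i=1: D_i=min(1*2^1,3)=2, bounds=[0,2]
  i=2: D_i=min(1*2^2,3)=3, bounds=[0,3]
  i=3: D_i=min(1*2^3,3)=3, bounds=[0,3]
  i=4: D_i=min(1*2^4,3)=3, bounds=[0,3]
  i=5: D_i=min(1*2^5,3)=3, bounds=[0,3]
  i=6: D_i=min(1*2^6,3)=3, bounds=[0,3]
  i=7: D_i=min(1*2^7,3)=3, bounds=[0,3]
  i=8: D_i=min(1*2^8,3)=3, bounds=[0,3]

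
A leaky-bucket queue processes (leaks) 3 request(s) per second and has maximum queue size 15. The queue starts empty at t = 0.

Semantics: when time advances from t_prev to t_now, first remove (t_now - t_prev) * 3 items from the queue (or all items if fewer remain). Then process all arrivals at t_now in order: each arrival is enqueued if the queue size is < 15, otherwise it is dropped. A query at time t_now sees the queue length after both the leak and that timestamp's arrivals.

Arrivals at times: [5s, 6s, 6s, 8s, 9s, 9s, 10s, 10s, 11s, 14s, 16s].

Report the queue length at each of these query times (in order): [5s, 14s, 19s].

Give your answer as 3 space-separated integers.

Answer: 1 1 0

Derivation:
Queue lengths at query times:
  query t=5s: backlog = 1
  query t=14s: backlog = 1
  query t=19s: backlog = 0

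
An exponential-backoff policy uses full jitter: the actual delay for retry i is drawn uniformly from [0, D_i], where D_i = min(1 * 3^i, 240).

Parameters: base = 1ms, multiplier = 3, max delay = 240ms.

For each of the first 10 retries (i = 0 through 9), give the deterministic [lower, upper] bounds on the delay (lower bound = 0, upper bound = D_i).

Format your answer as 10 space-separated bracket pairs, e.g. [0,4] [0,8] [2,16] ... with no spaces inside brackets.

Computing bounds per retry:
  i=0: D_i=min(1*3^0,240)=1, bounds=[0,1]
  i=1: D_i=min(1*3^1,240)=3, bounds=[0,3]
  i=2: D_i=min(1*3^2,240)=9, bounds=[0,9]
  i=3: D_i=min(1*3^3,240)=27, bounds=[0,27]
  i=4: D_i=min(1*3^4,240)=81, bounds=[0,81]
  i=5: D_i=min(1*3^5,240)=240, bounds=[0,240]
  i=6: D_i=min(1*3^6,240)=240, bounds=[0,240]
  i=7: D_i=min(1*3^7,240)=240, bounds=[0,240]
  i=8: D_i=min(1*3^8,240)=240, bounds=[0,240]
  i=9: D_i=min(1*3^9,240)=240, bounds=[0,240]

Answer: [0,1] [0,3] [0,9] [0,27] [0,81] [0,240] [0,240] [0,240] [0,240] [0,240]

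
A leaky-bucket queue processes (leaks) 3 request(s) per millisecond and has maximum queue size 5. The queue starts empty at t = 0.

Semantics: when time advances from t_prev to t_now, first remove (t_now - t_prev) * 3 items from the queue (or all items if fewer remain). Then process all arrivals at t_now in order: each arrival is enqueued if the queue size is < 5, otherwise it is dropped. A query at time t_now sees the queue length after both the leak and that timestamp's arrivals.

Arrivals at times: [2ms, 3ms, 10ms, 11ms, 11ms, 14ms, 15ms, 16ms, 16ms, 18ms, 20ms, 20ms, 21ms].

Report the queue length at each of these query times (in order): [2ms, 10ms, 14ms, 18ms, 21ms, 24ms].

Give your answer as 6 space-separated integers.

Answer: 1 1 1 1 1 0

Derivation:
Queue lengths at query times:
  query t=2ms: backlog = 1
  query t=10ms: backlog = 1
  query t=14ms: backlog = 1
  query t=18ms: backlog = 1
  query t=21ms: backlog = 1
  query t=24ms: backlog = 0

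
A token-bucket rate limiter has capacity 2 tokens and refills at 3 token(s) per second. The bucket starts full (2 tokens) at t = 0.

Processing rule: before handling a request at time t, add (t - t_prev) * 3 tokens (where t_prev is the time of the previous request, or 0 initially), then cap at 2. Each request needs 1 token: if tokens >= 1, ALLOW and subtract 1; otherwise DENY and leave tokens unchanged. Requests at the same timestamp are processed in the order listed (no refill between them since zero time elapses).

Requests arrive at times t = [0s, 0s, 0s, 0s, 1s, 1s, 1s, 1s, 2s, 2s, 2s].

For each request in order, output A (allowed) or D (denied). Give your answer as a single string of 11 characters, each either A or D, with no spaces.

Answer: AADDAADDAAD

Derivation:
Simulating step by step:
  req#1 t=0s: ALLOW
  req#2 t=0s: ALLOW
  req#3 t=0s: DENY
  req#4 t=0s: DENY
  req#5 t=1s: ALLOW
  req#6 t=1s: ALLOW
  req#7 t=1s: DENY
  req#8 t=1s: DENY
  req#9 t=2s: ALLOW
  req#10 t=2s: ALLOW
  req#11 t=2s: DENY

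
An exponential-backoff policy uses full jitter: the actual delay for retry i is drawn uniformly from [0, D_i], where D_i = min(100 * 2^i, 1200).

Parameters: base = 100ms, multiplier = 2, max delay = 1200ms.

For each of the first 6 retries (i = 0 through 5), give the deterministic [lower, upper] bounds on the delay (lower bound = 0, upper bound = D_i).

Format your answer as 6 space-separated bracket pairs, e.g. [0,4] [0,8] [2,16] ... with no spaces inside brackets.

Answer: [0,100] [0,200] [0,400] [0,800] [0,1200] [0,1200]

Derivation:
Computing bounds per retry:
  i=0: D_i=min(100*2^0,1200)=100, bounds=[0,100]
  i=1: D_i=min(100*2^1,1200)=200, bounds=[0,200]
  i=2: D_i=min(100*2^2,1200)=400, bounds=[0,400]
  i=3: D_i=min(100*2^3,1200)=800, bounds=[0,800]
  i=4: D_i=min(100*2^4,1200)=1200, bounds=[0,1200]
  i=5: D_i=min(100*2^5,1200)=1200, bounds=[0,1200]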